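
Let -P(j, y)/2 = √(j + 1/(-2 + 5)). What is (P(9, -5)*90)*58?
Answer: -6960*√21 ≈ -31895.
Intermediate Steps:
P(j, y) = -2*√(⅓ + j) (P(j, y) = -2*√(j + 1/(-2 + 5)) = -2*√(j + 1/3) = -2*√(j + ⅓) = -2*√(⅓ + j))
(P(9, -5)*90)*58 = (-2*√(3 + 9*9)/3*90)*58 = (-2*√(3 + 81)/3*90)*58 = (-4*√21/3*90)*58 = -120*√21*58 = -6960*√21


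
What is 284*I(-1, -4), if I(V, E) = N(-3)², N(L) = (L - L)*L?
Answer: 0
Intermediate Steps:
N(L) = 0 (N(L) = 0*L = 0)
I(V, E) = 0 (I(V, E) = 0² = 0)
284*I(-1, -4) = 284*0 = 0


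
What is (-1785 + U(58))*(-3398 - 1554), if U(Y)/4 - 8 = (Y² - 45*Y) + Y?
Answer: -7403240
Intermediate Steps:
U(Y) = 32 - 176*Y + 4*Y² (U(Y) = 32 + 4*((Y² - 45*Y) + Y) = 32 + 4*(Y² - 44*Y) = 32 + (-176*Y + 4*Y²) = 32 - 176*Y + 4*Y²)
(-1785 + U(58))*(-3398 - 1554) = (-1785 + (32 - 176*58 + 4*58²))*(-3398 - 1554) = (-1785 + (32 - 10208 + 4*3364))*(-4952) = (-1785 + (32 - 10208 + 13456))*(-4952) = (-1785 + 3280)*(-4952) = 1495*(-4952) = -7403240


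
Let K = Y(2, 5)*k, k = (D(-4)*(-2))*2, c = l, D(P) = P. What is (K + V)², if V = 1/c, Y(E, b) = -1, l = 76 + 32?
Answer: 2982529/11664 ≈ 255.70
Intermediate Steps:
l = 108
c = 108
k = 16 (k = -4*(-2)*2 = 8*2 = 16)
K = -16 (K = -1*16 = -16)
V = 1/108 ≈ 0.0092593
(K + V)² = (-16 + 1/108)² = (-1727/108)² = 2982529/11664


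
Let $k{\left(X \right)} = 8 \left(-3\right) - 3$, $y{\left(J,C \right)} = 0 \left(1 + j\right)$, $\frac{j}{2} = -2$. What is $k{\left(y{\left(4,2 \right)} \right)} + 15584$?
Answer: $15557$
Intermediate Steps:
$j = -4$ ($j = 2 \left(-2\right) = -4$)
$y{\left(J,C \right)} = 0$ ($y{\left(J,C \right)} = 0 \left(1 - 4\right) = 0 \left(-3\right) = 0$)
$k{\left(X \right)} = -27$ ($k{\left(X \right)} = -24 - 3 = -27$)
$k{\left(y{\left(4,2 \right)} \right)} + 15584 = -27 + 15584 = 15557$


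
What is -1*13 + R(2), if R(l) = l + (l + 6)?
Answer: -3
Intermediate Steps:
R(l) = 6 + 2*l (R(l) = l + (6 + l) = 6 + 2*l)
-1*13 + R(2) = -1*13 + (6 + 2*2) = -13 + (6 + 4) = -13 + 10 = -3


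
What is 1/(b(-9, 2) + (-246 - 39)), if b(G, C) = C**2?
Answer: -1/281 ≈ -0.0035587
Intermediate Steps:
1/(b(-9, 2) + (-246 - 39)) = 1/(2**2 + (-246 - 39)) = 1/(4 - 285) = 1/(-281) = -1/281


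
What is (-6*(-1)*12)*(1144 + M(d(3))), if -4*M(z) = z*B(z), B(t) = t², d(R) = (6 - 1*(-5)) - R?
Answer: 73152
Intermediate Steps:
d(R) = 11 - R (d(R) = (6 + 5) - R = 11 - R)
M(z) = -z³/4 (M(z) = -z*z²/4 = -z³/4)
(-6*(-1)*12)*(1144 + M(d(3))) = (-6*(-1)*12)*(1144 - (11 - 1*3)³/4) = (6*12)*(1144 - (11 - 3)³/4) = 72*(1144 - ¼*8³) = 72*(1144 - ¼*512) = 72*(1144 - 128) = 72*1016 = 73152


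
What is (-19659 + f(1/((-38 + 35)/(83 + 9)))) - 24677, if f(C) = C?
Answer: -133100/3 ≈ -44367.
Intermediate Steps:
(-19659 + f(1/((-38 + 35)/(83 + 9)))) - 24677 = (-19659 + 1/((-38 + 35)/(83 + 9))) - 24677 = (-19659 + 1/(-3/92)) - 24677 = (-19659 - 92/3) - 24677 = -59069/3 - 24677 = -133100/3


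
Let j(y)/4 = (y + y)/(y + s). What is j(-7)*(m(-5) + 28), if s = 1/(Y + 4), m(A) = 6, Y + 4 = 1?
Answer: 952/3 ≈ 317.33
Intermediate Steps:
Y = -3 (Y = -4 + 1 = -3)
s = 1 (s = 1/(-3 + 4) = 1/1 = 1)
j(y) = 8*y/(1 + y) (j(y) = 4*((y + y)/(y + 1)) = 4*((2*y)/(1 + y)) = 4*(2*y/(1 + y)) = 8*y/(1 + y))
j(-7)*(m(-5) + 28) = (8*(-7)/(1 - 7))*(6 + 28) = (8*(-7)/(-6))*34 = (8*(-7)*(-1/6))*34 = (28/3)*34 = 952/3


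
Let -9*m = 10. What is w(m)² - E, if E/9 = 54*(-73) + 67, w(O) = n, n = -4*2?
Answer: 34939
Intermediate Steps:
m = -10/9 (m = -⅑*10 = -10/9 ≈ -1.1111)
n = -8
w(O) = -8
E = -34875 (E = 9*(54*(-73) + 67) = 9*(-3942 + 67) = 9*(-3875) = -34875)
w(m)² - E = (-8)² - 1*(-34875) = 64 + 34875 = 34939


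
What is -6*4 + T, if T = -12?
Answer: -36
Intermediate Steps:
-6*4 + T = -6*4 - 12 = -24 - 12 = -36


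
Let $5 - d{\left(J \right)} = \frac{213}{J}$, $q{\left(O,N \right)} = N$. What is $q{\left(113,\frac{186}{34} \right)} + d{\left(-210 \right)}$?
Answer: $\frac{13667}{1190} \approx 11.485$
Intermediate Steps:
$d{\left(J \right)} = 5 - \frac{213}{J}$
$q{\left(113,\frac{186}{34} \right)} + d{\left(-210 \right)} = \frac{186}{34} + \left(5 - \frac{213}{-210}\right) = 186 \cdot \frac{1}{34} + \left(5 - - \frac{71}{70}\right) = \frac{93}{17} + \left(5 + \frac{71}{70}\right) = \frac{93}{17} + \frac{421}{70} = \frac{13667}{1190}$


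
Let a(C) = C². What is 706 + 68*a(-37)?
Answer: 93798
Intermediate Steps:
706 + 68*a(-37) = 706 + 68*(-37)² = 706 + 68*1369 = 706 + 93092 = 93798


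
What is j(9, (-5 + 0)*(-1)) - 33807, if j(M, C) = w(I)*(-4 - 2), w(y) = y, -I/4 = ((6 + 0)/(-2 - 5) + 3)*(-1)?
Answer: -237009/7 ≈ -33858.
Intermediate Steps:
I = 60/7 (I = -4*((6 + 0)/(-2 - 5) + 3)*(-1) = -4*(6/(-7) + 3)*(-1) = -4*(6*(-⅐) + 3)*(-1) = -4*(-6/7 + 3)*(-1) = -60*(-1)/7 = -4*(-15/7) = 60/7 ≈ 8.5714)
j(M, C) = -360/7 (j(M, C) = 60*(-4 - 2)/7 = (60/7)*(-6) = -360/7)
j(9, (-5 + 0)*(-1)) - 33807 = -360/7 - 33807 = -237009/7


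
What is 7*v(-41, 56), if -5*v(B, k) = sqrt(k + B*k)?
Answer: -56*I*sqrt(35)/5 ≈ -66.26*I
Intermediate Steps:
v(B, k) = -sqrt(k + B*k)/5
7*v(-41, 56) = 7*(-2*sqrt(14)*sqrt(1 - 41)/5) = 7*(-8*I*sqrt(35)/5) = -56*I*sqrt(35)/5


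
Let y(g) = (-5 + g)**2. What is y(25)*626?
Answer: 250400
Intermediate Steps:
y(25)*626 = (-5 + 25)**2*626 = 20**2*626 = 400*626 = 250400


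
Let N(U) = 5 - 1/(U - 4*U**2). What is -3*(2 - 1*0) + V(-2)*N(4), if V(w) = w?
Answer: -481/30 ≈ -16.033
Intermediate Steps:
-3*(2 - 1*0) + V(-2)*N(4) = -3*(2 - 1*0) - 2*(1 - 5*4 + 20*4**2)/(4*(-1 + 4*4)) = -3*(2 + 0) - (1 - 20 + 20*16)/(2*(-1 + 16)) = -3*2 - (1 - 20 + 320)/(2*15) = -6 - 301/(2*15) = -6 - 2*301/60 = -6 - 301/30 = -481/30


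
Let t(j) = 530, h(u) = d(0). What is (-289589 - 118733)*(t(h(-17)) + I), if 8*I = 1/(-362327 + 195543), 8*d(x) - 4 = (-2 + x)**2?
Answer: -144375341865599/667136 ≈ -2.1641e+8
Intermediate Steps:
d(x) = 1/2 + (-2 + x)**2/8
h(u) = 1 (h(u) = 1/2 + (-2 + 0)**2/8 = 1/2 + (1/8)*(-2)**2 = 1/2 + (1/8)*4 = 1/2 + 1/2 = 1)
I = -1/1334272 (I = 1/(8*(-362327 + 195543)) = (1/8)/(-166784) = (1/8)*(-1/166784) = -1/1334272 ≈ -7.4947e-7)
(-289589 - 118733)*(t(h(-17)) + I) = (-289589 - 118733)*(530 - 1/1334272) = -408322*707164159/1334272 = -144375341865599/667136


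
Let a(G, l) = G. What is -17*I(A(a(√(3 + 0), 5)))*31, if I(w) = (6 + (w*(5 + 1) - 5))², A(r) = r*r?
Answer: -190247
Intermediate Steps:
A(r) = r²
I(w) = (1 + 6*w)² (I(w) = (6 + (w*6 - 5))² = (6 + (6*w - 5))² = (6 + (-5 + 6*w))² = (1 + 6*w)²)
-17*I(A(a(√(3 + 0), 5)))*31 = -17*(1 + 6*(√(3 + 0))²)²*31 = -17*(1 + 6*(√3)²)²*31 = -17*(1 + 6*3)²*31 = -17*(1 + 18)²*31 = -17*19²*31 = -17*361*31 = -6137*31 = -190247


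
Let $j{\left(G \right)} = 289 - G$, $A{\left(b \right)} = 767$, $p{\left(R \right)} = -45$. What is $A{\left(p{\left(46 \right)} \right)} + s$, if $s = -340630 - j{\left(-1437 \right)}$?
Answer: $-341589$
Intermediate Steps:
$s = -342356$ ($s = -340630 - \left(289 - -1437\right) = -340630 - \left(289 + 1437\right) = -340630 - 1726 = -342356$)
$A{\left(p{\left(46 \right)} \right)} + s = 767 - 342356 = -341589$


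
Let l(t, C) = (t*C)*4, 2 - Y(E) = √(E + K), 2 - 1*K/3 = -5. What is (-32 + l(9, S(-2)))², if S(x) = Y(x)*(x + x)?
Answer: 496384 - 92160*√19 ≈ 94668.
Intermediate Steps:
K = 21 (K = 6 - 3*(-5) = 6 + 15 = 21)
Y(E) = 2 - √(21 + E) (Y(E) = 2 - √(E + 21) = 2 - √(21 + E))
S(x) = 2*x*(2 - √(21 + x)) (S(x) = (2 - √(21 + x))*(x + x) = (2 - √(21 + x))*(2*x) = 2*x*(2 - √(21 + x)))
l(t, C) = 4*C*t (l(t, C) = (C*t)*4 = 4*C*t)
(-32 + l(9, S(-2)))² = (-32 + 4*(2*(-2)*(2 - √(21 - 2)))*9)² = (-32 + 4*(2*(-2)*(2 - √19))*9)² = (-32 + 4*(-8 + 4*√19)*9)² = (-32 + (-288 + 144*√19))² = (-320 + 144*√19)²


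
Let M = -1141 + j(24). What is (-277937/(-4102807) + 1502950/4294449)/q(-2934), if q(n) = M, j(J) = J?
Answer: -7359900052363/19680752982289131 ≈ -0.00037396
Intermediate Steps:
M = -1117 (M = -1141 + 24 = -1117)
q(n) = -1117
(-277937/(-4102807) + 1502950/4294449)/q(-2934) = (-277937/(-4102807) + 1502950/4294449)/(-1117) = (-277937*(-1/4102807) + 1502950*(1/4294449))*(-1/1117) = (277937/4102807 + 1502950/4294449)*(-1/1117) = (7359900052363/17619295418343)*(-1/1117) = -7359900052363/19680752982289131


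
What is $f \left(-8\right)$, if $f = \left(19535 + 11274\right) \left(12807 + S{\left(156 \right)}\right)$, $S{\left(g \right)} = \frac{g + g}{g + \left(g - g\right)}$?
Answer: $-3157059848$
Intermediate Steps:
$S{\left(g \right)} = 2$ ($S{\left(g \right)} = \frac{2 g}{g + 0} = \frac{2 g}{g} = 2$)
$f = 394632481$ ($f = \left(19535 + 11274\right) \left(12807 + 2\right) = 30809 \cdot 12809 = 394632481$)
$f \left(-8\right) = 394632481 \left(-8\right) = -3157059848$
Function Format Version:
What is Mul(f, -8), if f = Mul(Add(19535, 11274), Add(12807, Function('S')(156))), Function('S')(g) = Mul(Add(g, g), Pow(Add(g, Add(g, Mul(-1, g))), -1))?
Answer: -3157059848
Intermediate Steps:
Function('S')(g) = 2 (Function('S')(g) = Mul(Mul(2, g), Pow(Add(g, 0), -1)) = Mul(Mul(2, g), Pow(g, -1)) = 2)
f = 394632481 (f = Mul(Add(19535, 11274), Add(12807, 2)) = Mul(30809, 12809) = 394632481)
Mul(f, -8) = Mul(394632481, -8) = -3157059848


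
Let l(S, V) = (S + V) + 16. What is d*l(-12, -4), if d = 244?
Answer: 0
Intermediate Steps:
l(S, V) = 16 + S + V
d*l(-12, -4) = 244*(16 - 12 - 4) = 244*0 = 0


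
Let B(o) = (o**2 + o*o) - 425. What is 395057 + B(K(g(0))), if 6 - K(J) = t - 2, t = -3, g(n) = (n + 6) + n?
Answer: 394874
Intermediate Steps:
g(n) = 6 + 2*n (g(n) = (6 + n) + n = 6 + 2*n)
K(J) = 11 (K(J) = 6 - (-3 - 2) = 6 - 1*(-5) = 6 + 5 = 11)
B(o) = -425 + 2*o**2 (B(o) = (o**2 + o**2) - 425 = 2*o**2 - 425 = -425 + 2*o**2)
395057 + B(K(g(0))) = 395057 + (-425 + 2*11**2) = 395057 + (-425 + 2*121) = 395057 + (-425 + 242) = 395057 - 183 = 394874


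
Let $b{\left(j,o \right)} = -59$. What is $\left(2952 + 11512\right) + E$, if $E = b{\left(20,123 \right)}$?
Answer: $14405$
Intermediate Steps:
$E = -59$
$\left(2952 + 11512\right) + E = \left(2952 + 11512\right) - 59 = 14464 - 59 = 14405$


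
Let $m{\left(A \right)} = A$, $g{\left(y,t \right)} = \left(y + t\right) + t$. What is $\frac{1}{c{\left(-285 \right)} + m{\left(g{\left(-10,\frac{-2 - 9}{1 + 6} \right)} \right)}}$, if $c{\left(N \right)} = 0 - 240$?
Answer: $- \frac{7}{1772} \approx -0.0039503$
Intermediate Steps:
$g{\left(y,t \right)} = y + 2 t$ ($g{\left(y,t \right)} = \left(t + y\right) + t = y + 2 t$)
$c{\left(N \right)} = -240$ ($c{\left(N \right)} = 0 - 240 = -240$)
$\frac{1}{c{\left(-285 \right)} + m{\left(g{\left(-10,\frac{-2 - 9}{1 + 6} \right)} \right)}} = \frac{1}{-240 - \left(10 - 2 \frac{-2 - 9}{1 + 6}\right)} = \frac{1}{-240 - \left(10 - 2 \left(- \frac{11}{7}\right)\right)} = \frac{1}{-240 - \left(10 - 2 \left(\left(-11\right) \frac{1}{7}\right)\right)} = \frac{1}{-240 + \left(-10 + 2 \left(- \frac{11}{7}\right)\right)} = \frac{1}{-240 - \frac{92}{7}} = \frac{1}{- \frac{1772}{7}} = - \frac{7}{1772}$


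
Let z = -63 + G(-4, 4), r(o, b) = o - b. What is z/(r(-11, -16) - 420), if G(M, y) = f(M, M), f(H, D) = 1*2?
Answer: 61/415 ≈ 0.14699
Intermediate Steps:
f(H, D) = 2
G(M, y) = 2
z = -61 (z = -63 + 2 = -61)
z/(r(-11, -16) - 420) = -61/((-11 - 1*(-16)) - 420) = -61/((-11 + 16) - 420) = -61/(5 - 420) = -61/(-415) = -61*(-1/415) = 61/415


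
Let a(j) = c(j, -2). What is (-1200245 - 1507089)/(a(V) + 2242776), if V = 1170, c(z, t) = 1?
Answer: -2707334/2242777 ≈ -1.2071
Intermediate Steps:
a(j) = 1
(-1200245 - 1507089)/(a(V) + 2242776) = (-1200245 - 1507089)/(1 + 2242776) = -2707334/2242777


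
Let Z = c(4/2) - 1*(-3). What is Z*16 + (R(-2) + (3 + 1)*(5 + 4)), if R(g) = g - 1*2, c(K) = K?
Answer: 112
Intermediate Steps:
R(g) = -2 + g (R(g) = g - 2 = -2 + g)
Z = 5 (Z = 4/2 - 1*(-3) = 4*(1/2) + 3 = 2 + 3 = 5)
Z*16 + (R(-2) + (3 + 1)*(5 + 4)) = 5*16 + ((-2 - 2) + (3 + 1)*(5 + 4)) = 80 + (-4 + 4*9) = 80 + (-4 + 36) = 80 + 32 = 112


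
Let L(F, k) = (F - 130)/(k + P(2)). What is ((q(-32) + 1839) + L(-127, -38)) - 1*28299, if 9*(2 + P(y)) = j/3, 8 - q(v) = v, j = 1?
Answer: -28500241/1079 ≈ -26414.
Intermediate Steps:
q(v) = 8 - v
P(y) = -53/27 (P(y) = -2 + (1/3)/9 = -2 + (1*(⅓))/9 = -2 + (⅑)*(⅓) = -2 + 1/27 = -53/27)
L(F, k) = (-130 + F)/(-53/27 + k) (L(F, k) = (F - 130)/(k - 53/27) = (-130 + F)/(-53/27 + k))
((q(-32) + 1839) + L(-127, -38)) - 1*28299 = (((8 - 1*(-32)) + 1839) + 27*(-130 - 127)/(-53 + 27*(-38))) - 1*28299 = (((8 + 32) + 1839) + 27*(-257)/(-53 - 1026)) - 28299 = ((40 + 1839) + 27*(-257)/(-1079)) - 28299 = (1879 + 27*(-1/1079)*(-257)) - 28299 = (1879 + 6939/1079) - 28299 = 2034380/1079 - 28299 = -28500241/1079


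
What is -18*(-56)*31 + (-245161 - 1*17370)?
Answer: -231283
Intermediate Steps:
-18*(-56)*31 + (-245161 - 1*17370) = 1008*31 + (-245161 - 17370) = 31248 - 262531 = -231283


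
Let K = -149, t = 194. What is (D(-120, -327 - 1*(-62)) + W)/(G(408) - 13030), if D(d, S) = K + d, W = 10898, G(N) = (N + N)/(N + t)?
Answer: -3199329/3921622 ≈ -0.81582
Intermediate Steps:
G(N) = 2*N/(194 + N) (G(N) = (N + N)/(N + 194) = (2*N)/(194 + N) = 2*N/(194 + N))
D(d, S) = -149 + d
(D(-120, -327 - 1*(-62)) + W)/(G(408) - 13030) = ((-149 - 120) + 10898)/(2*408/(194 + 408) - 13030) = (-269 + 10898)/(2*408/602 - 13030) = 10629/(2*408*(1/602) - 13030) = 10629/(408/301 - 13030) = 10629/(-3921622/301) = 10629*(-301/3921622) = -3199329/3921622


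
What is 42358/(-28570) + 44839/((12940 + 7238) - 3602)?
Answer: 289462011/236788160 ≈ 1.2225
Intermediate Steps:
42358/(-28570) + 44839/((12940 + 7238) - 3602) = 42358*(-1/28570) + 44839/(20178 - 3602) = -21179/14285 + 44839/16576 = 289462011/236788160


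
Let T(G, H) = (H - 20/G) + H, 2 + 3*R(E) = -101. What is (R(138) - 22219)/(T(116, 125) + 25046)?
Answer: -1936040/2200737 ≈ -0.87972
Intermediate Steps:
R(E) = -103/3 (R(E) = -⅔ + (⅓)*(-101) = -⅔ - 101/3 = -103/3)
T(G, H) = -20/G + 2*H
(R(138) - 22219)/(T(116, 125) + 25046) = (-103/3 - 22219)/((-20/116 + 2*125) + 25046) = -66760/(3*((-20*1/116 + 250) + 25046)) = -66760/(3*((-5/29 + 250) + 25046)) = -66760/(3*(7245/29 + 25046)) = -66760/(3*733579/29) = -66760/3*29/733579 = -1936040/2200737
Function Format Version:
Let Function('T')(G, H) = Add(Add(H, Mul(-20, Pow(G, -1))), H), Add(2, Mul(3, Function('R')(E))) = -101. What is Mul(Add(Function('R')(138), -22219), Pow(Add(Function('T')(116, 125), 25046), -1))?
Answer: Rational(-1936040, 2200737) ≈ -0.87972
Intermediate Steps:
Function('R')(E) = Rational(-103, 3) (Function('R')(E) = Add(Rational(-2, 3), Mul(Rational(1, 3), -101)) = Add(Rational(-2, 3), Rational(-101, 3)) = Rational(-103, 3))
Function('T')(G, H) = Add(Mul(-20, Pow(G, -1)), Mul(2, H))
Mul(Add(Function('R')(138), -22219), Pow(Add(Function('T')(116, 125), 25046), -1)) = Mul(Add(Rational(-103, 3), -22219), Pow(Add(Add(Mul(-20, Pow(116, -1)), Mul(2, 125)), 25046), -1)) = Mul(Rational(-66760, 3), Pow(Add(Add(Mul(-20, Rational(1, 116)), 250), 25046), -1)) = Mul(Rational(-66760, 3), Pow(Add(Add(Rational(-5, 29), 250), 25046), -1)) = Mul(Rational(-66760, 3), Pow(Add(Rational(7245, 29), 25046), -1)) = Mul(Rational(-66760, 3), Pow(Rational(733579, 29), -1)) = Mul(Rational(-66760, 3), Rational(29, 733579)) = Rational(-1936040, 2200737)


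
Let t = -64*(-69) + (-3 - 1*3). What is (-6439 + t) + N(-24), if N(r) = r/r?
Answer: -2028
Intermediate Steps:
N(r) = 1
t = 4410 (t = 4416 + (-3 - 3) = 4416 - 6 = 4410)
(-6439 + t) + N(-24) = (-6439 + 4410) + 1 = -2029 + 1 = -2028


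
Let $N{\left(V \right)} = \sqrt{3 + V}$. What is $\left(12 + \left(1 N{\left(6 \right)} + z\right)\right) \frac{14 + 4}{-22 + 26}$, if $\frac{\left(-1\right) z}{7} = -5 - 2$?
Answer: $288$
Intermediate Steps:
$z = 49$ ($z = - 7 \left(-5 - 2\right) = \left(-7\right) \left(-7\right) = 49$)
$\left(12 + \left(1 N{\left(6 \right)} + z\right)\right) \frac{14 + 4}{-22 + 26} = \left(12 + \left(1 \sqrt{3 + 6} + 49\right)\right) \frac{14 + 4}{-22 + 26} = \left(12 + \left(1 \sqrt{9} + 49\right)\right) \frac{18}{4} = \left(12 + \left(1 \cdot 3 + 49\right)\right) 18 \cdot \frac{1}{4} = \left(12 + \left(3 + 49\right)\right) \frac{9}{2} = \left(12 + 52\right) \frac{9}{2} = 64 \cdot \frac{9}{2} = 288$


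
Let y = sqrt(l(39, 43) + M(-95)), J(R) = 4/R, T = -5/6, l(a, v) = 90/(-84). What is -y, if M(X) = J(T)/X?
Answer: -I*sqrt(1805874)/1330 ≈ -1.0104*I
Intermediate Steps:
l(a, v) = -15/14 (l(a, v) = 90*(-1/84) = -15/14)
T = -5/6 (T = -5*1/6 = -5/6 ≈ -0.83333)
M(X) = -24/(5*X) (M(X) = (4/(-5/6))/X = (4*(-6/5))/X = -24/(5*X))
y = I*sqrt(1805874)/1330 (y = sqrt(-15/14 - 24/5/(-95)) = sqrt(-15/14 - 24/5*(-1/95)) = sqrt(-15/14 + 24/475) = sqrt(-6789/6650) = I*sqrt(1805874)/1330 ≈ 1.0104*I)
-y = -I*sqrt(1805874)/1330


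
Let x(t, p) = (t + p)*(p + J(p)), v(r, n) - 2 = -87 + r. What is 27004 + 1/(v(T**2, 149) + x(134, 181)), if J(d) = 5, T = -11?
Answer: 1583136505/58626 ≈ 27004.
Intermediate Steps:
v(r, n) = -85 + r (v(r, n) = 2 + (-87 + r) = -85 + r)
x(t, p) = (5 + p)*(p + t) (x(t, p) = (t + p)*(p + 5) = (p + t)*(5 + p) = (5 + p)*(p + t))
27004 + 1/(v(T**2, 149) + x(134, 181)) = 27004 + 1/((-85 + (-11)**2) + (181**2 + 5*181 + 5*134 + 181*134)) = 27004 + 1/((-85 + 121) + (32761 + 905 + 670 + 24254)) = 27004 + 1/(36 + 58590) = 27004 + 1/58626 = 1583136505/58626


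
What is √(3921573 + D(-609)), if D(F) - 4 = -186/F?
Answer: √161604279179/203 ≈ 1980.3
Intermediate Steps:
D(F) = 4 - 186/F
√(3921573 + D(-609)) = √(3921573 + (4 - 186/(-609))) = √(3921573 + (4 - 186*(-1/609))) = √(3921573 + (4 + 62/203)) = √(3921573 + 874/203) = √(796080193/203) = √161604279179/203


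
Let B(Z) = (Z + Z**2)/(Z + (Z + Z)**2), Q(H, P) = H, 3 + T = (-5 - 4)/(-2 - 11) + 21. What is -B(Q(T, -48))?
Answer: -256/985 ≈ -0.25990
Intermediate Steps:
T = 243/13 (T = -3 + ((-5 - 4)/(-2 - 11) + 21) = -3 + (-9/(-13) + 21) = -3 + (-9*(-1/13) + 21) = -3 + (9/13 + 21) = -3 + 282/13 = 243/13 ≈ 18.692)
B(Z) = (Z + Z**2)/(Z + 4*Z**2) (B(Z) = (Z + Z**2)/(Z + (2*Z)**2) = (Z + Z**2)/(Z + 4*Z**2))
-B(Q(T, -48)) = -(1 + 243/13)/(1 + 4*(243/13)) = -256/((1 + 972/13)*13) = -256/(985/13*13) = -13*256/(985*13) = -1*256/985 = -256/985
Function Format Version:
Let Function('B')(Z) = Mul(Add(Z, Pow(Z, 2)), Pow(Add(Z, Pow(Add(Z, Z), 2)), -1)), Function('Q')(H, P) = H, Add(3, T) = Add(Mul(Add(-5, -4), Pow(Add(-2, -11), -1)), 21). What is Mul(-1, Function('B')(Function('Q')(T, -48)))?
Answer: Rational(-256, 985) ≈ -0.25990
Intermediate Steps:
T = Rational(243, 13) (T = Add(-3, Add(Mul(Add(-5, -4), Pow(Add(-2, -11), -1)), 21)) = Add(-3, Add(Mul(-9, Pow(-13, -1)), 21)) = Add(-3, Add(Mul(-9, Rational(-1, 13)), 21)) = Add(-3, Add(Rational(9, 13), 21)) = Add(-3, Rational(282, 13)) = Rational(243, 13) ≈ 18.692)
Function('B')(Z) = Mul(Pow(Add(Z, Mul(4, Pow(Z, 2))), -1), Add(Z, Pow(Z, 2))) (Function('B')(Z) = Mul(Add(Z, Pow(Z, 2)), Pow(Add(Z, Pow(Mul(2, Z), 2)), -1)) = Mul(Add(Z, Pow(Z, 2)), Pow(Add(Z, Mul(4, Pow(Z, 2))), -1)) = Mul(Pow(Add(Z, Mul(4, Pow(Z, 2))), -1), Add(Z, Pow(Z, 2))))
Mul(-1, Function('B')(Function('Q')(T, -48))) = Mul(-1, Mul(Pow(Add(1, Mul(4, Rational(243, 13))), -1), Add(1, Rational(243, 13)))) = Mul(-1, Mul(Pow(Add(1, Rational(972, 13)), -1), Rational(256, 13))) = Mul(-1, Mul(Pow(Rational(985, 13), -1), Rational(256, 13))) = Mul(-1, Mul(Rational(13, 985), Rational(256, 13))) = Mul(-1, Rational(256, 985)) = Rational(-256, 985)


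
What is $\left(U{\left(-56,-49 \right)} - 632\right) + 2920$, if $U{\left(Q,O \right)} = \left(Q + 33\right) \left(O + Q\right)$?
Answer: $4703$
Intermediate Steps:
$U{\left(Q,O \right)} = \left(33 + Q\right) \left(O + Q\right)$
$\left(U{\left(-56,-49 \right)} - 632\right) + 2920 = \left(\left(\left(-56\right)^{2} + 33 \left(-49\right) + 33 \left(-56\right) - -2744\right) - 632\right) + 2920 = \left(\left(3136 - 1617 - 1848 + 2744\right) - 632\right) + 2920 = \left(2415 - 632\right) + 2920 = 1783 + 2920 = 4703$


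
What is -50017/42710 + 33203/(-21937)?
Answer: -2515323059/936929270 ≈ -2.6846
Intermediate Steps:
-50017/42710 + 33203/(-21937) = -50017*1/42710 + 33203*(-1/21937) = -50017/42710 - 33203/21937 = -2515323059/936929270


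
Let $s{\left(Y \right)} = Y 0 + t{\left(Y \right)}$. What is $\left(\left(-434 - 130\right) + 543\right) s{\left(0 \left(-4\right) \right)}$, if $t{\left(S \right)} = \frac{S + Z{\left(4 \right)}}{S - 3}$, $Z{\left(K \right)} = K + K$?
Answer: $56$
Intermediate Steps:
$Z{\left(K \right)} = 2 K$
$t{\left(S \right)} = \frac{8 + S}{-3 + S}$ ($t{\left(S \right)} = \frac{S + 2 \cdot 4}{S - 3} = \frac{S + 8}{-3 + S} = \frac{8 + S}{-3 + S}$)
$s{\left(Y \right)} = \frac{8 + Y}{-3 + Y}$ ($s{\left(Y \right)} = Y 0 + \frac{8 + Y}{-3 + Y} = 0 + \frac{8 + Y}{-3 + Y} = \frac{8 + Y}{-3 + Y}$)
$\left(\left(-434 - 130\right) + 543\right) s{\left(0 \left(-4\right) \right)} = \left(\left(-434 - 130\right) + 543\right) \frac{8 + 0 \left(-4\right)}{-3 + 0 \left(-4\right)} = \left(-564 + 543\right) \frac{8 + 0}{-3 + 0} = - 21 \frac{1}{-3} \cdot 8 = - 21 \left(\left(- \frac{1}{3}\right) 8\right) = \left(-21\right) \left(- \frac{8}{3}\right) = 56$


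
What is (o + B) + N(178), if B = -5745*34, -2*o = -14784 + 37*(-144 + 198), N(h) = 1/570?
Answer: -107694089/570 ≈ -1.8894e+5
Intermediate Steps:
N(h) = 1/570
o = 6393 (o = -(-14784 + 37*(-144 + 198))/2 = -(-14784 + 37*54)/2 = -(-14784 + 1998)/2 = -½*(-12786) = 6393)
B = -195330
(o + B) + N(178) = (6393 - 195330) + 1/570 = -188937 + 1/570 = -107694089/570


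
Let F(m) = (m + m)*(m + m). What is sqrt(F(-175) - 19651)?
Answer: sqrt(102849) ≈ 320.70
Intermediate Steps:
F(m) = 4*m**2 (F(m) = (2*m)*(2*m) = 4*m**2)
sqrt(F(-175) - 19651) = sqrt(4*(-175)**2 - 19651) = sqrt(4*30625 - 19651) = sqrt(122500 - 19651) = sqrt(102849)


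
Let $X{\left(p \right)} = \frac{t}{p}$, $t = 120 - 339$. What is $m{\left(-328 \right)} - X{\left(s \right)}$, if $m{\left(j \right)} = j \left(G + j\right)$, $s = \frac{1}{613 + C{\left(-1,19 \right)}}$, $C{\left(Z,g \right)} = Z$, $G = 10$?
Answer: $238332$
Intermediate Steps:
$t = -219$ ($t = 120 - 339 = -219$)
$s = \frac{1}{612}$ ($s = \frac{1}{613 - 1} = \frac{1}{612} \approx 0.001634$)
$m{\left(j \right)} = j \left(10 + j\right)$
$X{\left(p \right)} = - \frac{219}{p}$
$m{\left(-328 \right)} - X{\left(s \right)} = - 328 \left(10 - 328\right) - - 219 \frac{1}{\frac{1}{612}} = \left(-328\right) \left(-318\right) - \left(-219\right) 612 = 104304 - -134028 = 104304 + 134028 = 238332$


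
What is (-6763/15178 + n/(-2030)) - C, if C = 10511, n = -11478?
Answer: -161848755273/15405670 ≈ -10506.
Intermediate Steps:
(-6763/15178 + n/(-2030)) - C = (-6763/15178 - 11478/(-2030)) - 1*10511 = (-6763*1/15178 - 11478*(-1/2030)) - 10511 = (-6763/15178 + 5739/1015) - 10511 = 80242097/15405670 - 10511 = -161848755273/15405670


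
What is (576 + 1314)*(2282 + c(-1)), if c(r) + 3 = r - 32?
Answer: 4244940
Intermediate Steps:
c(r) = -35 + r (c(r) = -3 + (r - 32) = -3 + (-32 + r) = -35 + r)
(576 + 1314)*(2282 + c(-1)) = (576 + 1314)*(2282 + (-35 - 1)) = 1890*(2282 - 36) = 1890*2246 = 4244940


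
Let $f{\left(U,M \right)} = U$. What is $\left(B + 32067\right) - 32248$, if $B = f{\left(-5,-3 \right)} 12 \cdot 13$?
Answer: $-961$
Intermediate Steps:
$B = -780$ ($B = \left(-5\right) 12 \cdot 13 = \left(-60\right) 13 = -780$)
$\left(B + 32067\right) - 32248 = \left(-780 + 32067\right) - 32248 = 31287 - 32248 = -961$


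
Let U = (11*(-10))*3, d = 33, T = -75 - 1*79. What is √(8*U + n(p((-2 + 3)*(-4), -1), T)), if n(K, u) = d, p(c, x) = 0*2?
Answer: I*√2607 ≈ 51.059*I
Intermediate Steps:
T = -154 (T = -75 - 79 = -154)
p(c, x) = 0
U = -330 (U = -110*3 = -330)
n(K, u) = 33
√(8*U + n(p((-2 + 3)*(-4), -1), T)) = √(8*(-330) + 33) = √(-2640 + 33) = √(-2607) = I*√2607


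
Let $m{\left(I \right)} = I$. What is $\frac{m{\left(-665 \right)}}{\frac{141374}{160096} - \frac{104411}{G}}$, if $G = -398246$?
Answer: $- \frac{2119939921232}{3650870673} \approx -580.67$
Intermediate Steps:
$\frac{m{\left(-665 \right)}}{\frac{141374}{160096} - \frac{104411}{G}} = - \frac{665}{\frac{141374}{160096} - \frac{104411}{-398246}} = - \frac{665}{141374 \cdot \frac{1}{160096} - - \frac{104411}{398246}} = - \frac{665}{\frac{70687}{80048} + \frac{104411}{398246}} = - \frac{665}{\frac{18254353365}{15939397904}} = \left(-665\right) \frac{15939397904}{18254353365} = - \frac{2119939921232}{3650870673}$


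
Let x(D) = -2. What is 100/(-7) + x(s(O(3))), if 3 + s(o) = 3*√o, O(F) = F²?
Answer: -114/7 ≈ -16.286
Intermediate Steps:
s(o) = -3 + 3*√o
100/(-7) + x(s(O(3))) = 100/(-7) - 2 = 100*(-⅐) - 2 = -100/7 - 2 = -114/7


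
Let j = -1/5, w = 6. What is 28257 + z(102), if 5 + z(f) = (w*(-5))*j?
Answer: 28258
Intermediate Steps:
j = -⅕ (j = -1*⅕ = -⅕ ≈ -0.20000)
z(f) = 1 (z(f) = -5 + (6*(-5))*(-⅕) = -5 - 30*(-⅕) = -5 + 6 = 1)
28257 + z(102) = 28257 + 1 = 28258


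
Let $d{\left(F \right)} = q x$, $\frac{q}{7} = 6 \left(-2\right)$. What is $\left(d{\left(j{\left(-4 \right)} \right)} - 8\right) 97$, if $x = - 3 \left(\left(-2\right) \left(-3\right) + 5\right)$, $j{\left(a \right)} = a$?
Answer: $268108$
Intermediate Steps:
$x = -33$ ($x = - 3 \left(6 + 5\right) = \left(-3\right) 11 = -33$)
$q = -84$ ($q = 7 \cdot 6 \left(-2\right) = 7 \left(-12\right) = -84$)
$d{\left(F \right)} = 2772$ ($d{\left(F \right)} = \left(-84\right) \left(-33\right) = 2772$)
$\left(d{\left(j{\left(-4 \right)} \right)} - 8\right) 97 = \left(2772 - 8\right) 97 = 2764 \cdot 97 = 268108$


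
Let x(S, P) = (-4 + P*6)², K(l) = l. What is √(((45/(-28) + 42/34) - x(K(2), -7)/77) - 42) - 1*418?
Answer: -418 + I*√478762823/2618 ≈ -418.0 + 8.3578*I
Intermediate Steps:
x(S, P) = (-4 + 6*P)²
√(((45/(-28) + 42/34) - x(K(2), -7)/77) - 42) - 1*418 = √(((45/(-28) + 42/34) - 4*(-2 + 3*(-7))²/77) - 42) - 1*418 = √(((45*(-1/28) + 42*(1/34)) - 4*(-2 - 21)²/77) - 42) - 418 = √(((-45/28 + 21/17) - 4*(-23)²/77) - 42) - 418 = √((-177/476 - 4*529/77) - 42) - 418 = √((-177/476 - 2116/77) - 42) - 418 = √(-145835/5236 - 42) - 418 = √(-365747/5236) - 418 = I*√478762823/2618 - 418 = -418 + I*√478762823/2618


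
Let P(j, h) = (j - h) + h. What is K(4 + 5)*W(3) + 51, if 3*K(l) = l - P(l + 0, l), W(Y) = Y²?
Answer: 51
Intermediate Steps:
P(j, h) = j
K(l) = 0 (K(l) = (l - (l + 0))/3 = (l - l)/3 = (⅓)*0 = 0)
K(4 + 5)*W(3) + 51 = 0*3² + 51 = 0*9 + 51 = 0 + 51 = 51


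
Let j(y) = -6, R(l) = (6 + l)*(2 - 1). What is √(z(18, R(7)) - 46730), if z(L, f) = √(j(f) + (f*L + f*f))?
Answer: √(-46730 + √397) ≈ 216.13*I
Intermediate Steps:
R(l) = 6 + l (R(l) = (6 + l)*1 = 6 + l)
z(L, f) = √(-6 + f² + L*f) (z(L, f) = √(-6 + (f*L + f*f)) = √(-6 + (L*f + f²)) = √(-6 + (f² + L*f)) = √(-6 + f² + L*f))
√(z(18, R(7)) - 46730) = √(√(-6 + (6 + 7)² + 18*(6 + 7)) - 46730) = √(√(-6 + 13² + 18*13) - 46730) = √(√(-6 + 169 + 234) - 46730) = √(√397 - 46730) = √(-46730 + √397)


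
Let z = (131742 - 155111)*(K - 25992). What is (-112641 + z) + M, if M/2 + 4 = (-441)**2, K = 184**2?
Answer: -183497503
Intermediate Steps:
K = 33856
M = 388954 (M = -8 + 2*(-441)**2 = -8 + 2*194481 = -8 + 388962 = 388954)
z = -183773816 (z = (131742 - 155111)*(33856 - 25992) = -23369*7864 = -183773816)
(-112641 + z) + M = (-112641 - 183773816) + 388954 = -183886457 + 388954 = -183497503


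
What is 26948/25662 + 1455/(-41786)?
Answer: 544355459/536156166 ≈ 1.0153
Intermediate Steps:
26948/25662 + 1455/(-41786) = 26948*(1/25662) + 1455*(-1/41786) = 13474/12831 - 1455/41786 = 544355459/536156166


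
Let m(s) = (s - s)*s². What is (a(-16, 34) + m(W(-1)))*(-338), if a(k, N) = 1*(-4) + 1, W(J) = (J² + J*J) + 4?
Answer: 1014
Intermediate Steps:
W(J) = 4 + 2*J² (W(J) = (J² + J²) + 4 = 2*J² + 4 = 4 + 2*J²)
m(s) = 0 (m(s) = 0*s² = 0)
a(k, N) = -3 (a(k, N) = -4 + 1 = -3)
(a(-16, 34) + m(W(-1)))*(-338) = (-3 + 0)*(-338) = -3*(-338) = 1014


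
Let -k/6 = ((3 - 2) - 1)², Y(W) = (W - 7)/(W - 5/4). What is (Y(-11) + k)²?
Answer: 5184/2401 ≈ 2.1591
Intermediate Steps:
Y(W) = (-7 + W)/(-5/4 + W) (Y(W) = (-7 + W)/(W - 5*¼) = (-7 + W)/(W - 5/4) = (-7 + W)/(-5/4 + W))
k = 0 (k = -6*((3 - 2) - 1)² = -6*(1 - 1)² = -6*0² = -6*0 = 0)
(Y(-11) + k)² = (4*(-7 - 11)/(-5 + 4*(-11)) + 0)² = (4*(-18)/(-5 - 44) + 0)² = (4*(-18)/(-49) + 0)² = (4*(-1/49)*(-18) + 0)² = (72/49 + 0)² = (72/49)² = 5184/2401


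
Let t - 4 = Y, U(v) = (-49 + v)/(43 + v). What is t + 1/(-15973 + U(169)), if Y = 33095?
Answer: 28019594308/846539 ≈ 33099.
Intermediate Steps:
U(v) = (-49 + v)/(43 + v)
t = 33099 (t = 4 + 33095 = 33099)
t + 1/(-15973 + U(169)) = 33099 + 1/(-15973 + (-49 + 169)/(43 + 169)) = 33099 + 1/(-15973 + 120/212) = 33099 + 1/(-15973 + (1/212)*120) = 33099 + 1/(-15973 + 30/53) = 33099 + 1/(-846539/53) = 33099 - 53/846539 = 28019594308/846539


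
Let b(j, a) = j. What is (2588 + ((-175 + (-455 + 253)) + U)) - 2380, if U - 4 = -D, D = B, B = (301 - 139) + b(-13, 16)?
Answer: -314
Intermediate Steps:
B = 149 (B = (301 - 139) - 13 = 162 - 13 = 149)
D = 149
U = -145 (U = 4 - 1*149 = 4 - 149 = -145)
(2588 + ((-175 + (-455 + 253)) + U)) - 2380 = (2588 + ((-175 + (-455 + 253)) - 145)) - 2380 = (2588 + ((-175 - 202) - 145)) - 2380 = (2588 + (-377 - 145)) - 2380 = (2588 - 522) - 2380 = 2066 - 2380 = -314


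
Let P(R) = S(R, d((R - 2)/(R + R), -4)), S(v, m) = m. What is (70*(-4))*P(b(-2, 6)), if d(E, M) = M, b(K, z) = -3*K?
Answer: 1120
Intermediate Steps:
P(R) = -4
(70*(-4))*P(b(-2, 6)) = (70*(-4))*(-4) = -280*(-4) = 1120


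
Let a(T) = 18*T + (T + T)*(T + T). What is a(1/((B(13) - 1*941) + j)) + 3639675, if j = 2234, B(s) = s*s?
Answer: 1944900379255/534361 ≈ 3.6397e+6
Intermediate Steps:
B(s) = s²
a(T) = 4*T² + 18*T (a(T) = 18*T + (2*T)*(2*T) = 18*T + 4*T² = 4*T² + 18*T)
a(1/((B(13) - 1*941) + j)) + 3639675 = 2*(9 + 2/((13² - 1*941) + 2234))/((13² - 1*941) + 2234) + 3639675 = 2*(9 + 2/((169 - 941) + 2234))/((169 - 941) + 2234) + 3639675 = 2*(9 + 2/(-772 + 2234))/(-772 + 2234) + 3639675 = 2*(9 + 2/1462)/1462 + 3639675 = 2*(1/1462)*(9 + 2*(1/1462)) + 3639675 = 2*(1/1462)*(9 + 1/731) + 3639675 = 2*(1/1462)*(6580/731) + 3639675 = 6580/534361 + 3639675 = 1944900379255/534361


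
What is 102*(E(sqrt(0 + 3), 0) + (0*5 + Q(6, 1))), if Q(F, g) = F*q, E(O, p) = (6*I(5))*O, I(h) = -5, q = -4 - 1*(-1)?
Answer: -1836 - 3060*sqrt(3) ≈ -7136.1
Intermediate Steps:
q = -3 (q = -4 + 1 = -3)
E(O, p) = -30*O (E(O, p) = (6*(-5))*O = -30*O)
Q(F, g) = -3*F (Q(F, g) = F*(-3) = -3*F)
102*(E(sqrt(0 + 3), 0) + (0*5 + Q(6, 1))) = 102*(-30*sqrt(0 + 3) + (0*5 - 3*6)) = 102*(-30*sqrt(3) + (0 - 18)) = 102*(-30*sqrt(3) - 18) = 102*(-18 - 30*sqrt(3)) = -1836 - 3060*sqrt(3)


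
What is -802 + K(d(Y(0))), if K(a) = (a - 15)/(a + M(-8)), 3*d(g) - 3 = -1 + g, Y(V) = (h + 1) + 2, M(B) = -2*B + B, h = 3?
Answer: -25701/32 ≈ -803.16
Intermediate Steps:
M(B) = -B
Y(V) = 6 (Y(V) = (3 + 1) + 2 = 4 + 2 = 6)
d(g) = ⅔ + g/3 (d(g) = 1 + (-1 + g)/3 = 1 + (-⅓ + g/3) = ⅔ + g/3)
K(a) = (-15 + a)/(8 + a) (K(a) = (a - 15)/(a - 1*(-8)) = (-15 + a)/(a + 8) = (-15 + a)/(8 + a))
-802 + K(d(Y(0))) = -802 + (-15 + (⅔ + (⅓)*6))/(8 + (⅔ + (⅓)*6)) = -802 + (-15 + (⅔ + 2))/(8 + (⅔ + 2)) = -802 + (-15 + 8/3)/(8 + 8/3) = -802 - 37/3/(32/3) = -802 + (3/32)*(-37/3) = -802 - 37/32 = -25701/32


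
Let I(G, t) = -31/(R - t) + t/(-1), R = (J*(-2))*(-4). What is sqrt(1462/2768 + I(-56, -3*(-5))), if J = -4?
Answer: I*sqrt(14610740258)/32524 ≈ 3.7165*I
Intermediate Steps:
R = -32 (R = -4*(-2)*(-4) = 8*(-4) = -32)
I(G, t) = -t - 31/(-32 - t) (I(G, t) = -31/(-32 - t) + t/(-1) = -31/(-32 - t) + t*(-1) = -31/(-32 - t) - t = -t - 31/(-32 - t))
sqrt(1462/2768 + I(-56, -3*(-5))) = sqrt(1462/2768 + (31 - (-3*(-5))**2 - (-96)*(-5))/(32 - 3*(-5))) = sqrt(1462*(1/2768) + (31 - 1*15**2 - 32*15)/(32 + 15)) = sqrt(731/1384 + (31 - 1*225 - 480)/47) = sqrt(731/1384 + (31 - 225 - 480)/47) = sqrt(731/1384 + (1/47)*(-674)) = sqrt(731/1384 - 674/47) = sqrt(-898459/65048) = I*sqrt(14610740258)/32524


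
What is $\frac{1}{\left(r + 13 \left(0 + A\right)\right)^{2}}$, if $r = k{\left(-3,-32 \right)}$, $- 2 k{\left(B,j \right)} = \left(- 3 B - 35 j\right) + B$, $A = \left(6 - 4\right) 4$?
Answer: $\frac{1}{210681} \approx 4.7465 \cdot 10^{-6}$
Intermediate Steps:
$A = 8$ ($A = 2 \cdot 4 = 8$)
$k{\left(B,j \right)} = B + \frac{35 j}{2}$ ($k{\left(B,j \right)} = - \frac{\left(- 3 B - 35 j\right) + B}{2} = - \frac{\left(- 35 j - 3 B\right) + B}{2} = - \frac{- 35 j - 2 B}{2} = B + \frac{35 j}{2}$)
$r = -563$ ($r = -3 + \frac{35}{2} \left(-32\right) = -3 - 560 = -563$)
$\frac{1}{\left(r + 13 \left(0 + A\right)\right)^{2}} = \frac{1}{\left(-563 + 13 \left(0 + 8\right)\right)^{2}} = \frac{1}{\left(-563 + 13 \cdot 8\right)^{2}} = \frac{1}{\left(-563 + 104\right)^{2}} = \frac{1}{\left(-459\right)^{2}} = \frac{1}{210681}$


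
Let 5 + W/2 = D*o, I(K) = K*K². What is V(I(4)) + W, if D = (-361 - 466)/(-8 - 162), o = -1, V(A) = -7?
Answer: -2272/85 ≈ -26.729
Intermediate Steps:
I(K) = K³
D = 827/170 (D = -827/(-170) = -827*(-1/170) = 827/170 ≈ 4.8647)
W = -1677/85 (W = -10 + 2*((827/170)*(-1)) = -10 + 2*(-827/170) = -10 - 827/85 = -1677/85 ≈ -19.729)
V(I(4)) + W = -7 - 1677/85 = -2272/85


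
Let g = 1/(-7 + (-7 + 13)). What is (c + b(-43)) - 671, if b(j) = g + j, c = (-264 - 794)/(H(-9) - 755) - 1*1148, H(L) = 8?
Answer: -1390603/747 ≈ -1861.6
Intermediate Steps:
g = -1 (g = 1/(-7 + 6) = 1/(-1) = -1)
c = -856498/747 (c = (-264 - 794)/(8 - 755) - 1*1148 = -1058/(-747) - 1148 = -1058*(-1/747) - 1148 = 1058/747 - 1148 = -856498/747 ≈ -1146.6)
b(j) = -1 + j
(c + b(-43)) - 671 = (-856498/747 + (-1 - 43)) - 671 = (-856498/747 - 44) - 671 = -889366/747 - 671 = -1390603/747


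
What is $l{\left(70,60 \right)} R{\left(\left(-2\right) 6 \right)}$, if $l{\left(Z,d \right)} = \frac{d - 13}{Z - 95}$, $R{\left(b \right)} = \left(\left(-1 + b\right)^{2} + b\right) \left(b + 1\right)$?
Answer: $\frac{81169}{25} \approx 3246.8$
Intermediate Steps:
$R{\left(b \right)} = \left(1 + b\right) \left(b + \left(-1 + b\right)^{2}\right)$ ($R{\left(b \right)} = \left(b + \left(-1 + b\right)^{2}\right) \left(1 + b\right) = \left(1 + b\right) \left(b + \left(-1 + b\right)^{2}\right)$)
$l{\left(Z,d \right)} = \frac{-13 + d}{-95 + Z}$
$l{\left(70,60 \right)} R{\left(\left(-2\right) 6 \right)} = \frac{-13 + 60}{-95 + 70} \left(1 + \left(\left(-2\right) 6\right)^{3}\right) = \frac{1}{-25} \cdot 47 \left(1 + \left(-12\right)^{3}\right) = \left(- \frac{1}{25}\right) 47 \left(1 - 1728\right) = \left(- \frac{47}{25}\right) \left(-1727\right) = \frac{81169}{25}$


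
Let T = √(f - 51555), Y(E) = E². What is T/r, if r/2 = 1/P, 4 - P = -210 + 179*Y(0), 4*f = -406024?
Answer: 107*I*√153061 ≈ 41862.0*I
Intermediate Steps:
f = -101506 (f = (¼)*(-406024) = -101506)
T = I*√153061 (T = √(-101506 - 51555) = √(-153061) = I*√153061 ≈ 391.23*I)
P = 214 (P = 4 - (-210 + 179*0²) = 4 - (-210 + 179*0) = 4 - (-210 + 0) = 4 - 1*(-210) = 4 + 210 = 214)
r = 1/107 (r = 2/214 = 2*(1/214) = 1/107 ≈ 0.0093458)
T/r = (I*√153061)/(1/107) = (I*√153061)*107 = 107*I*√153061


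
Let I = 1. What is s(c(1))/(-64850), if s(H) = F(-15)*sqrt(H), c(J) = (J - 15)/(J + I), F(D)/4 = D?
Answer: 6*I*sqrt(7)/6485 ≈ 0.0024479*I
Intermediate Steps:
F(D) = 4*D
c(J) = (-15 + J)/(1 + J) (c(J) = (J - 15)/(J + 1) = (-15 + J)/(1 + J))
s(H) = -60*sqrt(H) (s(H) = (4*(-15))*sqrt(H) = -60*sqrt(H))
s(c(1))/(-64850) = -60*sqrt(-15 + 1)/sqrt(1 + 1)/(-64850) = -60*I*sqrt(7)*(-1/64850) = 6*I*sqrt(7)/6485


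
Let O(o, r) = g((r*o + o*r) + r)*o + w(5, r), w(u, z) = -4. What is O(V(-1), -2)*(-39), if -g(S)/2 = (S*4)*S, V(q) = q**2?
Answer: 11388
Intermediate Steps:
g(S) = -8*S**2 (g(S) = -2*S*4*S = -2*4*S*S = -8*S**2)
O(o, r) = -4 - 8*o*(r + 2*o*r)**2 (O(o, r) = (-8*((r*o + o*r) + r)**2)*o - 4 = (-8*((o*r + o*r) + r)**2)*o - 4 = (-8*(2*o*r + r)**2)*o - 4 = (-8*(r + 2*o*r)**2)*o - 4 = -8*o*(r + 2*o*r)**2 - 4 = -4 - 8*o*(r + 2*o*r)**2)
O(V(-1), -2)*(-39) = (-4 - 8*(-1)**2*(-2)**2*(1 + 2*(-1)**2)**2)*(-39) = (-4 - 8*1*4*(1 + 2*1)**2)*(-39) = (-4 - 8*1*4*(1 + 2)**2)*(-39) = (-4 - 8*1*4*3**2)*(-39) = (-4 - 8*1*4*9)*(-39) = (-4 - 288)*(-39) = -292*(-39) = 11388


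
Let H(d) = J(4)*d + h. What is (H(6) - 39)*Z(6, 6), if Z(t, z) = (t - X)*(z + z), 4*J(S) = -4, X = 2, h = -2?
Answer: -2256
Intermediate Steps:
J(S) = -1 (J(S) = (¼)*(-4) = -1)
Z(t, z) = 2*z*(-2 + t) (Z(t, z) = (t - 1*2)*(z + z) = (t - 2)*(2*z) = (-2 + t)*(2*z) = 2*z*(-2 + t))
H(d) = -2 - d (H(d) = -d - 2 = -2 - d)
(H(6) - 39)*Z(6, 6) = ((-2 - 1*6) - 39)*(2*6*(-2 + 6)) = ((-2 - 6) - 39)*(2*6*4) = (-8 - 39)*48 = -47*48 = -2256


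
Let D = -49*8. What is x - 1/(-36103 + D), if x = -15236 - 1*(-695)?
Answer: -530673794/36495 ≈ -14541.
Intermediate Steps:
x = -14541 (x = -15236 + 695 = -14541)
D = -392
x - 1/(-36103 + D) = -14541 - 1/(-36103 - 392) = -14541 - 1/(-36495) = -14541 - 1*(-1/36495) = -14541 + 1/36495 = -530673794/36495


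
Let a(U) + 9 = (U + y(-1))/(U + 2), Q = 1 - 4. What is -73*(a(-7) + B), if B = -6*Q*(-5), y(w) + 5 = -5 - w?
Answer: 34967/5 ≈ 6993.4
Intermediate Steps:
y(w) = -10 - w (y(w) = -5 + (-5 - w) = -10 - w)
Q = -3
a(U) = -9 + (-9 + U)/(2 + U) (a(U) = -9 + (U + (-10 - 1*(-1)))/(U + 2) = -9 + (U + (-10 + 1))/(2 + U) = -9 + (U - 9)/(2 + U) = -9 + (-9 + U)/(2 + U))
B = -90 (B = -6*(-3)*(-5) = 18*(-5) = -90)
-73*(a(-7) + B) = -73*((-27 - 8*(-7))/(2 - 7) - 90) = -73*((-27 + 56)/(-5) - 90) = -73*(-1/5*29 - 90) = -73*(-29/5 - 90) = -73*(-479/5) = 34967/5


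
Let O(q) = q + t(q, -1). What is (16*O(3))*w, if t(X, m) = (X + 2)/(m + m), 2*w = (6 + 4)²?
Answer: 400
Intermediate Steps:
w = 50 (w = (6 + 4)²/2 = (½)*10² = (½)*100 = 50)
t(X, m) = (2 + X)/(2*m) (t(X, m) = (2 + X)/((2*m)) = (2 + X)*(1/(2*m)) = (2 + X)/(2*m))
O(q) = -1 + q/2 (O(q) = q + (½)*(2 + q)/(-1) = q + (½)*(-1)*(2 + q) = q + (-1 - q/2) = -1 + q/2)
(16*O(3))*w = (16*(-1 + (½)*3))*50 = (16*(-1 + 3/2))*50 = (16*(½))*50 = 8*50 = 400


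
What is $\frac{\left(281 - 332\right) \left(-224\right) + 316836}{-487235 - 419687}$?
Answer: $- \frac{164130}{453461} \approx -0.36195$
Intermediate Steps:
$\frac{\left(281 - 332\right) \left(-224\right) + 316836}{-487235 - 419687} = \frac{\left(-51\right) \left(-224\right) + 316836}{-906922} = \left(11424 + 316836\right) \left(- \frac{1}{906922}\right) = 328260 \left(- \frac{1}{906922}\right) = - \frac{164130}{453461}$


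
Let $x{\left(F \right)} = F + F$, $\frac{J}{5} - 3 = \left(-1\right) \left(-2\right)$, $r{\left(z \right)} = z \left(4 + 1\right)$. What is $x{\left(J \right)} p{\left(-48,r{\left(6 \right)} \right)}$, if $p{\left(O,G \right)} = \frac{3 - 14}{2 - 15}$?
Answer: $\frac{550}{13} \approx 42.308$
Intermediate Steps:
$r{\left(z \right)} = 5 z$ ($r{\left(z \right)} = z 5 = 5 z$)
$p{\left(O,G \right)} = \frac{11}{13}$ ($p{\left(O,G \right)} = - \frac{11}{-13} = \left(-11\right) \left(- \frac{1}{13}\right) = \frac{11}{13}$)
$J = 25$ ($J = 15 + 5 \left(\left(-1\right) \left(-2\right)\right) = 15 + 5 \cdot 2 = 15 + 10 = 25$)
$x{\left(F \right)} = 2 F$
$x{\left(J \right)} p{\left(-48,r{\left(6 \right)} \right)} = 2 \cdot 25 \cdot \frac{11}{13} = 50 \cdot \frac{11}{13} = \frac{550}{13}$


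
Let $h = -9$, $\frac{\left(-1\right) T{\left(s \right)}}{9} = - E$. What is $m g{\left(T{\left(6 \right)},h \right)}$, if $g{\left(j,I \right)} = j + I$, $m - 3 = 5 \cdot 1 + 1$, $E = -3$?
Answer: $-324$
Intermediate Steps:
$T{\left(s \right)} = -27$ ($T{\left(s \right)} = - 9 \left(\left(-1\right) \left(-3\right)\right) = \left(-9\right) 3 = -27$)
$m = 9$ ($m = 3 + \left(5 \cdot 1 + 1\right) = 3 + \left(5 + 1\right) = 3 + 6 = 9$)
$g{\left(j,I \right)} = I + j$
$m g{\left(T{\left(6 \right)},h \right)} = 9 \left(-9 - 27\right) = 9 \left(-36\right) = -324$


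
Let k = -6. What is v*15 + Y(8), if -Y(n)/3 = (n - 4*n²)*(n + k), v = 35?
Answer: 2013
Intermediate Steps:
Y(n) = -3*(-6 + n)*(n - 4*n²) (Y(n) = -3*(n - 4*n²)*(n - 6) = -3*(n - 4*n²)*(-6 + n) = -3*(-6 + n)*(n - 4*n²))
v*15 + Y(8) = 35*15 + 3*8*(6 - 25*8 + 4*8²) = 525 + 3*8*(6 - 200 + 4*64) = 525 + 3*8*(6 - 200 + 256) = 525 + 3*8*62 = 525 + 1488 = 2013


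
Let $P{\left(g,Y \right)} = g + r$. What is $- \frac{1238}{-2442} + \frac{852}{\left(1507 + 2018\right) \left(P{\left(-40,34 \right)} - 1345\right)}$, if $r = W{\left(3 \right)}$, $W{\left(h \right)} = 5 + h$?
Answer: $\frac{333726587}{658515825} \approx 0.50679$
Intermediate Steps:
$r = 8$ ($r = 5 + 3 = 8$)
$P{\left(g,Y \right)} = 8 + g$ ($P{\left(g,Y \right)} = g + 8 = 8 + g$)
$- \frac{1238}{-2442} + \frac{852}{\left(1507 + 2018\right) \left(P{\left(-40,34 \right)} - 1345\right)} = - \frac{1238}{-2442} + \frac{852}{\left(1507 + 2018\right) \left(\left(8 - 40\right) - 1345\right)} = \left(-1238\right) \left(- \frac{1}{2442}\right) + \frac{852}{3525 \left(-32 - 1345\right)} = \frac{619}{1221} + \frac{852}{3525 \left(-1377\right)} = \frac{619}{1221} + \frac{852}{-4853925} = \frac{619}{1221} + 852 \left(- \frac{1}{4853925}\right) = \frac{619}{1221} - \frac{284}{1617975} = \frac{333726587}{658515825}$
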